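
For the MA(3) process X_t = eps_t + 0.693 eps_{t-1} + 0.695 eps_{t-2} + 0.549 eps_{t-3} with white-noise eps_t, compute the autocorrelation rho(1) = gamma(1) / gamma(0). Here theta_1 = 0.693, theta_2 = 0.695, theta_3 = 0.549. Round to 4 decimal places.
\rho(1) = 0.6872

For an MA(q) process with theta_0 = 1, the autocovariance is
  gamma(k) = sigma^2 * sum_{i=0..q-k} theta_i * theta_{i+k},
and rho(k) = gamma(k) / gamma(0). Sigma^2 cancels.
  numerator   = (1)*(0.693) + (0.693)*(0.695) + (0.695)*(0.549) = 1.55619.
  denominator = (1)^2 + (0.693)^2 + (0.695)^2 + (0.549)^2 = 2.264675.
  rho(1) = 1.55619 / 2.264675 = 0.6872.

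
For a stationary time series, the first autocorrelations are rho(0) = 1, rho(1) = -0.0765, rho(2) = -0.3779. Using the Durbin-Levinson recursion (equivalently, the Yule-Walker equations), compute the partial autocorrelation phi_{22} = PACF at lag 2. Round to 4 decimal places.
\phi_{22} = -0.3860

The PACF at lag k is phi_{kk}, the last component of the solution
to the Yule-Walker system G_k phi = r_k where
  (G_k)_{ij} = rho(|i - j|), (r_k)_i = rho(i), i,j = 1..k.
Equivalently, Durbin-Levinson gives phi_{kk} iteratively:
  phi_{11} = rho(1)
  phi_{kk} = [rho(k) - sum_{j=1..k-1} phi_{k-1,j} rho(k-j)]
            / [1 - sum_{j=1..k-1} phi_{k-1,j} rho(j)],
  phi_{k,j} = phi_{k-1,j} - phi_{kk} phi_{k-1,k-j},  j = 1..k-1.
Step k = 1:
  phi_11 = rho(1) = -0.0765.
Step k = 2:
  phi_22 = [rho(2) - phi_11 rho(1)] / [1 - phi_11 rho(1)] = [-0.3779 - (-0.0765)(-0.0765)] / [1 - (-0.0765)(-0.0765)]
         = -0.38375225 / 0.99414775 = -0.386.
Therefore phi_{22} = -0.3860.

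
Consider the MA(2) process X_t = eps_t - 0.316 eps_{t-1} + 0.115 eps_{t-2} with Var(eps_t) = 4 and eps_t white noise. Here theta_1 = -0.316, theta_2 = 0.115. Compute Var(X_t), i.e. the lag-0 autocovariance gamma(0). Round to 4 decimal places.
\gamma(0) = 4.4523

For an MA(q) process X_t = eps_t + sum_i theta_i eps_{t-i} with
Var(eps_t) = sigma^2, the variance is
  gamma(0) = sigma^2 * (1 + sum_i theta_i^2).
  sum_i theta_i^2 = (-0.316)^2 + (0.115)^2 = 0.099856 + 0.013225 = 0.113081.
  gamma(0) = 4 * (1 + 0.113081) = 4 * 1.113081 = 4.452324, which rounds to 4.4523.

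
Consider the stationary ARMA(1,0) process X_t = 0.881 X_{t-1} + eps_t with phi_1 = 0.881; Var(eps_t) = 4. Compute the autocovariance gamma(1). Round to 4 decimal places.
\gamma(1) = 15.7435

Multiply the model equation by X_{t-k} and take expectations. With theta_0 = psi_0 = 1 and psi_j the MA(infinity) weights, this gives
  gamma(k) - sum_i phi_i gamma(k-i) = c_k,
  c_k = sigma^2 * sum_{j=k..q} theta_j psi_{j-k}   (c_k = 0 for k > q),
using gamma(-m) = gamma(m).
Pure AR (q = 0): c_0 = sigma^2 = 4, c_k = 0 for k >= 1.
Equations for k = 0 and k = 1 (AR order 1):
  gamma(0) = phi_1 gamma(1) + c_0
  gamma(1) = phi_1 gamma(0) + c_1
Substituting the second into the first: gamma(0) (1 - phi_1^2) = c_0 + phi_1 c_1, so
  gamma(0) = c_0 / (1 - phi_1^2) = 4 / (1 - (0.881)^2) = 4 / 0.223839 = 17.869987.
  gamma(1) = phi_1 gamma(0) = (0.881)(17.869987) = 15.743458.
Therefore gamma(1) = 15.7435 (to 4 decimal places).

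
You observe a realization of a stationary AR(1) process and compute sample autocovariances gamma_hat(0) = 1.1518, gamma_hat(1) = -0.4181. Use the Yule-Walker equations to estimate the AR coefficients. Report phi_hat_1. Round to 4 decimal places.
\hat\phi_{1} = -0.3630

The Yule-Walker equations for an AR(p) process read, in matrix form,
  Gamma_p phi = r_p,   with   (Gamma_p)_{ij} = gamma(|i - j|),
                       (r_p)_i = gamma(i),   i,j = 1..p.
Substitute the sample gammas (Toeplitz matrix and right-hand side of size 1):
  Gamma_p = [[1.1518]]
  r_p     = [-0.4181]
With p = 1 this is the single equation gamma(0) phi_1 = gamma(1):
  phi_hat_1 = gamma(1) / gamma(0) = -0.4181 / 1.1518 = -0.3630.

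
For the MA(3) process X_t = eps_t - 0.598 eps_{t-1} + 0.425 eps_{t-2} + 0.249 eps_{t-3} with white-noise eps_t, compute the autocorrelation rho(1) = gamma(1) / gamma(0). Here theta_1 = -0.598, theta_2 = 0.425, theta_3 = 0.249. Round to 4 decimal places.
\rho(1) = -0.4664

For an MA(q) process with theta_0 = 1, the autocovariance is
  gamma(k) = sigma^2 * sum_{i=0..q-k} theta_i * theta_{i+k},
and rho(k) = gamma(k) / gamma(0). Sigma^2 cancels.
  numerator   = (1)*(-0.598) + (-0.598)*(0.425) + (0.425)*(0.249) = -0.746325.
  denominator = (1)^2 + (-0.598)^2 + (0.425)^2 + (0.249)^2 = 1.60023.
  rho(1) = -0.746325 / 1.60023 = -0.4664.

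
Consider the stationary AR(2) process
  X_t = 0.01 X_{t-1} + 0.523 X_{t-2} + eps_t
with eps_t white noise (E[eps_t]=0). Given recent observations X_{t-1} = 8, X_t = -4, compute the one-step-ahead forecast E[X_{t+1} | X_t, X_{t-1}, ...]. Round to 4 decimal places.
E[X_{t+1} \mid \mathcal F_t] = 4.1440

For an AR(p) model X_t = c + sum_i phi_i X_{t-i} + eps_t, the
one-step-ahead conditional mean is
  E[X_{t+1} | X_t, ...] = c + sum_i phi_i X_{t+1-i}.
Substitute known values:
  E[X_{t+1} | ...] = (0.01) * (-4) + (0.523) * (8)
                   = 4.1440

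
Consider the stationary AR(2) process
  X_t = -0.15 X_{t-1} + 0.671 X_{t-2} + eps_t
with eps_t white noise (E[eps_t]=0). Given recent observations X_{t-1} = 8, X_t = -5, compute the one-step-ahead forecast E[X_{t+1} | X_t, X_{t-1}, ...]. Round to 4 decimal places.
E[X_{t+1} \mid \mathcal F_t] = 6.1180

For an AR(p) model X_t = c + sum_i phi_i X_{t-i} + eps_t, the
one-step-ahead conditional mean is
  E[X_{t+1} | X_t, ...] = c + sum_i phi_i X_{t+1-i}.
Substitute known values:
  E[X_{t+1} | ...] = (-0.15) * (-5) + (0.671) * (8)
                   = 6.1180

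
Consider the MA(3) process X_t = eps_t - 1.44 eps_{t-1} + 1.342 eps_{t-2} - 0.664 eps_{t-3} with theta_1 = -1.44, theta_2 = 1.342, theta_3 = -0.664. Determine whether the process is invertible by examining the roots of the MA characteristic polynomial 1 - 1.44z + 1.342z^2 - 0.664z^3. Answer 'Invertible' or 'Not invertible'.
\text{Invertible}

The MA(q) characteristic polynomial is P(z) = 1 - 1.44z + 1.342z^2 - 0.664z^3.
Invertibility requires all roots to lie outside the unit circle, i.e. |z| > 1 for every root.
Degree 3: look for a simple real root z0 first, then factor out (1 - z/z0) and solve the remaining quadratic.
Testing z0 = 1.25: P(1.25) = 1 + (-1.44)(1.25) + (1.342)(1.25)^2 + (-0.664)(1.25)^3
  = 1 + (-1.8) + (2.096875) + (-1.296875) = 0.  So z_0 = 1.25 is a root, |z_0| = 1.25.
Divide out the factor (1 - 0.8 z) = (1 - z/z0) (since 1/z0 = 0.8):
  P(z) = (1 - 0.8 z)(1 + (-0.64) z + (0.83) z^2)
  [check: z-coef -0.64 - (0.8) = -1.44; z^2-coef 0.83 - (0.8)(-0.64) = 1.342; z^3-coef -(0.8)(0.83) = -0.664.]
Remaining roots from the quadratic factor 1 + (-0.64) z + (0.83) z^2:
  Set 1 + (-0.64) z + (0.83) z^2 = 0, i.e. a z^2 + b z + c = 0 with a = 0.83, b = -0.64, c = 1.
  Discriminant D = b^2 - 4ac = (-0.64)^2 - 4*(0.83)*1 = 0.4096 - (3.32) = -2.9104.
  D < 0, so the roots are the complex-conjugate pair z = (-b +/- i sqrt(-D)) / (2a) = 0.3855 +/- 1.0277i.
  For a conjugate pair |z|^2 = z * conj(z) = (product of roots) = c/a = 1/(0.83) = 1.204819, so |z| = sqrt(1.204819) = 1.0976 for both roots.
Moduli of all roots: 1.2500, 1.0976, 1.0976.
All moduli strictly greater than 1? Yes.
Verdict: Invertible.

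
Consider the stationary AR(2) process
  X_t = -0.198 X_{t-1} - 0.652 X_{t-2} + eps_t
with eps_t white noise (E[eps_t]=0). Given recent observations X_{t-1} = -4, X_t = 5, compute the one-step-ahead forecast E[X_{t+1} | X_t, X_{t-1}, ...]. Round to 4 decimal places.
E[X_{t+1} \mid \mathcal F_t] = 1.6180

For an AR(p) model X_t = c + sum_i phi_i X_{t-i} + eps_t, the
one-step-ahead conditional mean is
  E[X_{t+1} | X_t, ...] = c + sum_i phi_i X_{t+1-i}.
Substitute known values:
  E[X_{t+1} | ...] = (-0.198) * (5) + (-0.652) * (-4)
                   = 1.6180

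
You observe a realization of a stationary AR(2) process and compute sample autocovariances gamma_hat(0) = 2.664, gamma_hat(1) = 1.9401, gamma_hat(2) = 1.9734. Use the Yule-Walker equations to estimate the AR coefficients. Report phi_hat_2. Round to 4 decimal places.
\hat\phi_{2} = 0.4480

The Yule-Walker equations for an AR(p) process read, in matrix form,
  Gamma_p phi = r_p,   with   (Gamma_p)_{ij} = gamma(|i - j|),
                       (r_p)_i = gamma(i),   i,j = 1..p.
Substitute the sample gammas (Toeplitz matrix and right-hand side of size 2):
  Gamma_p = [[2.664, 1.9401], [1.9401, 2.664]]
  r_p     = [1.9401, 1.9734]
Written out:
  2.664 phi_1 + 1.9401 phi_2 = 1.9401
  1.9401 phi_1 + 2.664 phi_2 = 1.9734
Solve by Cramer's rule:
  det = gamma(0)^2 - gamma(1)^2 = (2.664)^2 - (1.9401)^2 = 7.096896 - 3.76398801 = 3.33290799
  phi_hat_1 = [gamma(1) gamma(0) - gamma(1) gamma(2)] / det = [(1.9401)(2.664) - (1.9401)(1.9734)] / 3.33290799 = 1.33983306 / 3.33290799 = 0.402
  phi_hat_2 = [gamma(0) gamma(2) - gamma(1)^2] / det = [(2.664)(1.9734) - (1.9401)^2] / 3.33290799 = 1.49314959 / 3.33290799 = 0.448
So phi_hat = [0.4020, 0.4480].
Therefore phi_hat_2 = 0.4480.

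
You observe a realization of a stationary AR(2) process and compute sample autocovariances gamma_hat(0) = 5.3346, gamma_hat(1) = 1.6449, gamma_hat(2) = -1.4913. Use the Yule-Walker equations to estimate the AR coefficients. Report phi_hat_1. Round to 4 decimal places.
\hat\phi_{1} = 0.4360

The Yule-Walker equations for an AR(p) process read, in matrix form,
  Gamma_p phi = r_p,   with   (Gamma_p)_{ij} = gamma(|i - j|),
                       (r_p)_i = gamma(i),   i,j = 1..p.
Substitute the sample gammas (Toeplitz matrix and right-hand side of size 2):
  Gamma_p = [[5.3346, 1.6449], [1.6449, 5.3346]]
  r_p     = [1.6449, -1.4913]
Written out:
  5.3346 phi_1 + 1.6449 phi_2 = 1.6449
  1.6449 phi_1 + 5.3346 phi_2 = -1.4913
Solve by Cramer's rule:
  det = gamma(0)^2 - gamma(1)^2 = (5.3346)^2 - (1.6449)^2 = 28.45795716 - 2.70569601 = 25.75226115
  phi_hat_1 = [gamma(1) gamma(0) - gamma(1) gamma(2)] / det = [(1.6449)(5.3346) - (1.6449)(-1.4913)] / 25.75226115 = 11.22792291 / 25.75226115 = 0.436
  phi_hat_2 = [gamma(0) gamma(2) - gamma(1)^2] / det = [(5.3346)(-1.4913) - (1.6449)^2] / 25.75226115 = -10.66118499 / 25.75226115 = -0.414
So phi_hat = [0.4360, -0.4140].
Therefore phi_hat_1 = 0.4360.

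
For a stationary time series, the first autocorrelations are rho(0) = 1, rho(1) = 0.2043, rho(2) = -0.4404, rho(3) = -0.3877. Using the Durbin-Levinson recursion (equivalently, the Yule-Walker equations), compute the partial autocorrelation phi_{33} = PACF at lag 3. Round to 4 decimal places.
\phi_{33} = -0.2091

The PACF at lag k is phi_{kk}, the last component of the solution
to the Yule-Walker system G_k phi = r_k where
  (G_k)_{ij} = rho(|i - j|), (r_k)_i = rho(i), i,j = 1..k.
Equivalently, Durbin-Levinson gives phi_{kk} iteratively:
  phi_{11} = rho(1)
  phi_{kk} = [rho(k) - sum_{j=1..k-1} phi_{k-1,j} rho(k-j)]
            / [1 - sum_{j=1..k-1} phi_{k-1,j} rho(j)],
  phi_{k,j} = phi_{k-1,j} - phi_{kk} phi_{k-1,k-j},  j = 1..k-1.
Step k = 1:
  phi_11 = rho(1) = 0.2043.
Step k = 2:
  phi_22 = [rho(2) - phi_11 rho(1)] / [1 - phi_11 rho(1)] = [-0.4404 - (0.2043)(0.2043)] / [1 - (0.2043)(0.2043)]
         = -0.48213849 / 0.95826151 = -0.503139.
  Update: phi_21 = phi_11 - phi_22 phi_11 = 0.2043 - (-0.503139)(0.2043) = 0.307091.
Step k = 3:
  phi_33 = [rho(3) - phi_21 rho(2) - phi_22 rho(1)] / [1 - phi_21 rho(1) - phi_22 rho(2)]
    numerator   = -0.3877 - (0.307091)(-0.4404) - (-0.503139)(0.2043) = -0.14966577
    denominator = 1 - (0.307091)(0.2043) - (-0.503139)(-0.4404) = 0.71567896
  phi_33 = -0.14966577 / 0.71567896 = -0.2091.
Therefore phi_{33} = -0.2091.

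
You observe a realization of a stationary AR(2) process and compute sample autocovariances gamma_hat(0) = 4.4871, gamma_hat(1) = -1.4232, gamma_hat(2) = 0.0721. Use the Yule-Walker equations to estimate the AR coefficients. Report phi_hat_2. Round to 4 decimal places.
\hat\phi_{2} = -0.0940

The Yule-Walker equations for an AR(p) process read, in matrix form,
  Gamma_p phi = r_p,   with   (Gamma_p)_{ij} = gamma(|i - j|),
                       (r_p)_i = gamma(i),   i,j = 1..p.
Substitute the sample gammas (Toeplitz matrix and right-hand side of size 2):
  Gamma_p = [[4.4871, -1.4232], [-1.4232, 4.4871]]
  r_p     = [-1.4232, 0.0721]
Written out:
  4.4871 phi_1 - 1.4232 phi_2 = -1.4232
  -1.4232 phi_1 + 4.4871 phi_2 = 0.0721
Solve by Cramer's rule:
  det = gamma(0)^2 - gamma(1)^2 = (4.4871)^2 - (-1.4232)^2 = 20.13406641 - 2.02549824 = 18.10856817
  phi_hat_1 = [gamma(1) gamma(0) - gamma(1) gamma(2)] / det = [(-1.4232)(4.4871) - (-1.4232)(0.0721)] / 18.10856817 = -6.283428 / 18.10856817 = -0.347
  phi_hat_2 = [gamma(0) gamma(2) - gamma(1)^2] / det = [(4.4871)(0.0721) - (-1.4232)^2] / 18.10856817 = -1.70197833 / 18.10856817 = -0.094
So phi_hat = [-0.3470, -0.0940].
Therefore phi_hat_2 = -0.0940.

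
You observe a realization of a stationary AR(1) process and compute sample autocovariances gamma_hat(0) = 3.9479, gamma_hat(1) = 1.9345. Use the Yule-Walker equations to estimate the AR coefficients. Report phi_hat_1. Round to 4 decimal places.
\hat\phi_{1} = 0.4900

The Yule-Walker equations for an AR(p) process read, in matrix form,
  Gamma_p phi = r_p,   with   (Gamma_p)_{ij} = gamma(|i - j|),
                       (r_p)_i = gamma(i),   i,j = 1..p.
Substitute the sample gammas (Toeplitz matrix and right-hand side of size 1):
  Gamma_p = [[3.9479]]
  r_p     = [1.9345]
With p = 1 this is the single equation gamma(0) phi_1 = gamma(1):
  phi_hat_1 = gamma(1) / gamma(0) = 1.9345 / 3.9479 = 0.4900.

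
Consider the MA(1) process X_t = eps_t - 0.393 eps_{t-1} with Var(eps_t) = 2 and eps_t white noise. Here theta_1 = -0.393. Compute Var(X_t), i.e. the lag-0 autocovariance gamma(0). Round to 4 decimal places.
\gamma(0) = 2.3089

For an MA(q) process X_t = eps_t + sum_i theta_i eps_{t-i} with
Var(eps_t) = sigma^2, the variance is
  gamma(0) = sigma^2 * (1 + sum_i theta_i^2).
  sum_i theta_i^2 = (-0.393)^2 = 0.154449.
  gamma(0) = 2 * (1 + 0.154449) = 2 * 1.154449 = 2.308898, which rounds to 2.3089.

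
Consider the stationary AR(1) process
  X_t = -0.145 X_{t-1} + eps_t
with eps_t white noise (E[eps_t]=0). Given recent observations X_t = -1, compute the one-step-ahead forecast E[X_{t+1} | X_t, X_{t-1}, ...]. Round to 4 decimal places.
E[X_{t+1} \mid \mathcal F_t] = 0.1450

For an AR(p) model X_t = c + sum_i phi_i X_{t-i} + eps_t, the
one-step-ahead conditional mean is
  E[X_{t+1} | X_t, ...] = c + sum_i phi_i X_{t+1-i}.
Substitute known values:
  E[X_{t+1} | ...] = (-0.145) * (-1)
                   = 0.1450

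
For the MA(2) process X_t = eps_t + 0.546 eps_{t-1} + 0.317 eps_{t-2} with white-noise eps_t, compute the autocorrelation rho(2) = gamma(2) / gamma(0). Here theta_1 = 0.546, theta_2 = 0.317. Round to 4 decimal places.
\rho(2) = 0.2267

For an MA(q) process with theta_0 = 1, the autocovariance is
  gamma(k) = sigma^2 * sum_{i=0..q-k} theta_i * theta_{i+k},
and rho(k) = gamma(k) / gamma(0). Sigma^2 cancels.
  numerator   = (1)*(0.317) = 0.317.
  denominator = (1)^2 + (0.546)^2 + (0.317)^2 = 1.398605.
  rho(2) = 0.317 / 1.398605 = 0.2267.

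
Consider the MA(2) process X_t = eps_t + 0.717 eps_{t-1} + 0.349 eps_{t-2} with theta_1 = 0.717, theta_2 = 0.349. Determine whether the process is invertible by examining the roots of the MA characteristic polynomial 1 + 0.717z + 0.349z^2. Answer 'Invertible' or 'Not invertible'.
\text{Invertible}

The MA(q) characteristic polynomial is P(z) = 1 + 0.717z + 0.349z^2.
Invertibility requires all roots to lie outside the unit circle, i.e. |z| > 1 for every root.
Set 1 + (0.717) z + (0.349) z^2 = 0, i.e. a z^2 + b z + c = 0 with a = 0.349, b = 0.717, c = 1.
Discriminant D = b^2 - 4ac = (0.717)^2 - 4*(0.349)*1 = 0.514089 - (1.396) = -0.881911.
D < 0, so the roots are the complex-conjugate pair z = (-b +/- i sqrt(-D)) / (2a) = -1.0272 +/- 1.3454i.
For a conjugate pair |z|^2 = z * conj(z) = (product of roots) = c/a = 1/(0.349) = 2.86533, so |z| = sqrt(2.86533) = 1.6927 for both roots.
Moduli of all roots: 1.6927, 1.6927.
All moduli strictly greater than 1? Yes.
Verdict: Invertible.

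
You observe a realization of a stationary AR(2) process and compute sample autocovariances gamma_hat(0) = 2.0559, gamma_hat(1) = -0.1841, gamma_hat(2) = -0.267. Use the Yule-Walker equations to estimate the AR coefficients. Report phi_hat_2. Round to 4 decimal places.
\hat\phi_{2} = -0.1390

The Yule-Walker equations for an AR(p) process read, in matrix form,
  Gamma_p phi = r_p,   with   (Gamma_p)_{ij} = gamma(|i - j|),
                       (r_p)_i = gamma(i),   i,j = 1..p.
Substitute the sample gammas (Toeplitz matrix and right-hand side of size 2):
  Gamma_p = [[2.0559, -0.1841], [-0.1841, 2.0559]]
  r_p     = [-0.1841, -0.267]
Written out:
  2.0559 phi_1 - 0.1841 phi_2 = -0.1841
  -0.1841 phi_1 + 2.0559 phi_2 = -0.267
Solve by Cramer's rule:
  det = gamma(0)^2 - gamma(1)^2 = (2.0559)^2 - (-0.1841)^2 = 4.22672481 - 0.03389281 = 4.192832
  phi_hat_1 = [gamma(1) gamma(0) - gamma(1) gamma(2)] / det = [(-0.1841)(2.0559) - (-0.1841)(-0.267)] / 4.192832 = -0.42764589 / 4.192832 = -0.102
  phi_hat_2 = [gamma(0) gamma(2) - gamma(1)^2] / det = [(2.0559)(-0.267) - (-0.1841)^2] / 4.192832 = -0.58281811 / 4.192832 = -0.139
So phi_hat = [-0.1020, -0.1390].
Therefore phi_hat_2 = -0.1390.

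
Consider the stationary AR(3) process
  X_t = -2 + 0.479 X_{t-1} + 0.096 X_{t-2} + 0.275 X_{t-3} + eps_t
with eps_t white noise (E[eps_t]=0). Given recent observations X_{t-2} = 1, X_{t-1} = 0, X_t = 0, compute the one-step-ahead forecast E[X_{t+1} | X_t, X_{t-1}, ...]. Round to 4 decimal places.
E[X_{t+1} \mid \mathcal F_t] = -1.7250

For an AR(p) model X_t = c + sum_i phi_i X_{t-i} + eps_t, the
one-step-ahead conditional mean is
  E[X_{t+1} | X_t, ...] = c + sum_i phi_i X_{t+1-i}.
Substitute known values:
  E[X_{t+1} | ...] = -2 + (0.479) * (0) + (0.096) * (0) + (0.275) * (1)
                   = -1.7250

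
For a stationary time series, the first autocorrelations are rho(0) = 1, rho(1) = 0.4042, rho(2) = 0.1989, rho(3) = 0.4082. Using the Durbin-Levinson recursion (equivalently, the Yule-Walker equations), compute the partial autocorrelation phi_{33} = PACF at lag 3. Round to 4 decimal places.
\phi_{33} = 0.3761

The PACF at lag k is phi_{kk}, the last component of the solution
to the Yule-Walker system G_k phi = r_k where
  (G_k)_{ij} = rho(|i - j|), (r_k)_i = rho(i), i,j = 1..k.
Equivalently, Durbin-Levinson gives phi_{kk} iteratively:
  phi_{11} = rho(1)
  phi_{kk} = [rho(k) - sum_{j=1..k-1} phi_{k-1,j} rho(k-j)]
            / [1 - sum_{j=1..k-1} phi_{k-1,j} rho(j)],
  phi_{k,j} = phi_{k-1,j} - phi_{kk} phi_{k-1,k-j},  j = 1..k-1.
Step k = 1:
  phi_11 = rho(1) = 0.4042.
Step k = 2:
  phi_22 = [rho(2) - phi_11 rho(1)] / [1 - phi_11 rho(1)] = [0.1989 - (0.4042)(0.4042)] / [1 - (0.4042)(0.4042)]
         = 0.03552236 / 0.83662236 = 0.042459.
  Update: phi_21 = phi_11 - phi_22 phi_11 = 0.4042 - (0.042459)(0.4042) = 0.387038.
Step k = 3:
  phi_33 = [rho(3) - phi_21 rho(2) - phi_22 rho(1)] / [1 - phi_21 rho(1) - phi_22 rho(2)]
    numerator   = 0.4082 - (0.387038)(0.1989) - (0.042459)(0.4042) = 0.31405612
    denominator = 1 - (0.387038)(0.4042) - (0.042459)(0.1989) = 0.83511411
  phi_33 = 0.31405612 / 0.83511411 = 0.3761.
Therefore phi_{33} = 0.3761.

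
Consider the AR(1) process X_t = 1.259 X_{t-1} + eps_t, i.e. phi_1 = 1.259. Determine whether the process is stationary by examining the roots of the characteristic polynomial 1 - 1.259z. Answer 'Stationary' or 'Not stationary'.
\text{Not stationary}

The AR(p) characteristic polynomial is P(z) = 1 - 1.259z.
Stationarity requires all roots to lie outside the unit circle, i.e. |z| > 1 for every root.
This is linear in z: 1 + (-1.259) z = 0  =>  z = -1/(-1.259) = 0.794281,  |z| = 0.794281.
Moduli of all roots: 0.7943.
All moduli strictly greater than 1? No.
Verdict: Not stationary.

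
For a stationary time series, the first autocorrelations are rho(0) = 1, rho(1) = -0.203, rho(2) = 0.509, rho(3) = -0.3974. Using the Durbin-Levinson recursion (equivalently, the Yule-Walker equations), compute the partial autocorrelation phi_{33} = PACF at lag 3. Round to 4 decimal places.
\phi_{33} = -0.3360

The PACF at lag k is phi_{kk}, the last component of the solution
to the Yule-Walker system G_k phi = r_k where
  (G_k)_{ij} = rho(|i - j|), (r_k)_i = rho(i), i,j = 1..k.
Equivalently, Durbin-Levinson gives phi_{kk} iteratively:
  phi_{11} = rho(1)
  phi_{kk} = [rho(k) - sum_{j=1..k-1} phi_{k-1,j} rho(k-j)]
            / [1 - sum_{j=1..k-1} phi_{k-1,j} rho(j)],
  phi_{k,j} = phi_{k-1,j} - phi_{kk} phi_{k-1,k-j},  j = 1..k-1.
Step k = 1:
  phi_11 = rho(1) = -0.203.
Step k = 2:
  phi_22 = [rho(2) - phi_11 rho(1)] / [1 - phi_11 rho(1)] = [0.509 - (-0.203)(-0.203)] / [1 - (-0.203)(-0.203)]
         = 0.467791 / 0.958791 = 0.487897.
  Update: phi_21 = phi_11 - phi_22 phi_11 = -0.203 - (0.487897)(-0.203) = -0.103957.
Step k = 3:
  phi_33 = [rho(3) - phi_21 rho(2) - phi_22 rho(1)] / [1 - phi_21 rho(1) - phi_22 rho(2)]
    numerator   = -0.3974 - (-0.103957)(0.509) - (0.487897)(-0.203) = -0.24544287
    denominator = 1 - (-0.103957)(-0.203) - (0.487897)(0.509) = 0.7305573
  phi_33 = -0.24544287 / 0.7305573 = -0.336.
Therefore phi_{33} = -0.3360.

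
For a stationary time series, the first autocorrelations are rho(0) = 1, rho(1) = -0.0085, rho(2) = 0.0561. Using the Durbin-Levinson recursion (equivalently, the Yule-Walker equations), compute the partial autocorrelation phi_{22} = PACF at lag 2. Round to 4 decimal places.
\phi_{22} = 0.0560

The PACF at lag k is phi_{kk}, the last component of the solution
to the Yule-Walker system G_k phi = r_k where
  (G_k)_{ij} = rho(|i - j|), (r_k)_i = rho(i), i,j = 1..k.
Equivalently, Durbin-Levinson gives phi_{kk} iteratively:
  phi_{11} = rho(1)
  phi_{kk} = [rho(k) - sum_{j=1..k-1} phi_{k-1,j} rho(k-j)]
            / [1 - sum_{j=1..k-1} phi_{k-1,j} rho(j)],
  phi_{k,j} = phi_{k-1,j} - phi_{kk} phi_{k-1,k-j},  j = 1..k-1.
Step k = 1:
  phi_11 = rho(1) = -0.0085.
Step k = 2:
  phi_22 = [rho(2) - phi_11 rho(1)] / [1 - phi_11 rho(1)] = [0.0561 - (-0.0085)(-0.0085)] / [1 - (-0.0085)(-0.0085)]
         = 0.05602775 / 0.99992775 = 0.056.
Therefore phi_{22} = 0.0560.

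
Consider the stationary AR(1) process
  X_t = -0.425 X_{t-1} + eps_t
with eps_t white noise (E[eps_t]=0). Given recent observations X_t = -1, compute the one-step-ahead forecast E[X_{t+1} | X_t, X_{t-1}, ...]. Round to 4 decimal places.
E[X_{t+1} \mid \mathcal F_t] = 0.4250

For an AR(p) model X_t = c + sum_i phi_i X_{t-i} + eps_t, the
one-step-ahead conditional mean is
  E[X_{t+1} | X_t, ...] = c + sum_i phi_i X_{t+1-i}.
Substitute known values:
  E[X_{t+1} | ...] = (-0.425) * (-1)
                   = 0.4250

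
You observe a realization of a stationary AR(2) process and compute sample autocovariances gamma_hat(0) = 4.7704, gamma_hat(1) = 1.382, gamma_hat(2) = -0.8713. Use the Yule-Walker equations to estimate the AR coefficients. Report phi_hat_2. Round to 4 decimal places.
\hat\phi_{2} = -0.2910

The Yule-Walker equations for an AR(p) process read, in matrix form,
  Gamma_p phi = r_p,   with   (Gamma_p)_{ij} = gamma(|i - j|),
                       (r_p)_i = gamma(i),   i,j = 1..p.
Substitute the sample gammas (Toeplitz matrix and right-hand side of size 2):
  Gamma_p = [[4.7704, 1.382], [1.382, 4.7704]]
  r_p     = [1.382, -0.8713]
Written out:
  4.7704 phi_1 + 1.382 phi_2 = 1.382
  1.382 phi_1 + 4.7704 phi_2 = -0.8713
Solve by Cramer's rule:
  det = gamma(0)^2 - gamma(1)^2 = (4.7704)^2 - (1.382)^2 = 22.75671616 - 1.909924 = 20.84679216
  phi_hat_1 = [gamma(1) gamma(0) - gamma(1) gamma(2)] / det = [(1.382)(4.7704) - (1.382)(-0.8713)] / 20.84679216 = 7.7968294 / 20.84679216 = 0.374
  phi_hat_2 = [gamma(0) gamma(2) - gamma(1)^2] / det = [(4.7704)(-0.8713) - (1.382)^2] / 20.84679216 = -6.06637352 / 20.84679216 = -0.291
So phi_hat = [0.3740, -0.2910].
Therefore phi_hat_2 = -0.2910.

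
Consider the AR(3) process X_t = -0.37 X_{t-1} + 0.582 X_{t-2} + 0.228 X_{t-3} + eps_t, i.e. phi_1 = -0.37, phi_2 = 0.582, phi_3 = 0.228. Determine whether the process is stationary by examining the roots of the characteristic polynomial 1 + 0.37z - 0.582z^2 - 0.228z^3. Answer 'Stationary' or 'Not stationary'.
\text{Stationary}

The AR(p) characteristic polynomial is P(z) = 1 + 0.37z - 0.582z^2 - 0.228z^3.
Stationarity requires all roots to lie outside the unit circle, i.e. |z| > 1 for every root.
Degree 3: look for a simple real root z0 first, then factor out (1 - z/z0) and solve the remaining quadratic.
Testing z0 = -2.5: P(-2.5) = 1 + (0.37)(-2.5) + (-0.582)(-2.5)^2 + (-0.228)(-2.5)^3
  = 1 + (-0.925) + (-3.6375) + (3.5625) = 0.  So z_0 = -2.5 is a root, |z_0| = 2.5.
Divide out the factor (1 + 0.4 z) = (1 - z/z0) (since 1/z0 = -0.4):
  P(z) = (1 + 0.4 z)(1 + (-0.03) z + (-0.57) z^2)
  [check: z-coef -0.03 - (-0.4) = 0.37; z^2-coef -0.57 - (-0.4)(-0.03) = -0.582; z^3-coef -(-0.4)(-0.57) = -0.228.]
Remaining roots from the quadratic factor 1 + (-0.03) z + (-0.57) z^2:
  Set 1 + (-0.03) z + (-0.57) z^2 = 0, i.e. a z^2 + b z + c = 0 with a = -0.57, b = -0.03, c = 1.
  Discriminant D = b^2 - 4ac = (-0.03)^2 - 4*(-0.57)*1 = 0.0009 - (-2.28) = 2.2809.
  D >= 0, so the roots are real: z = (-b +/- sqrt(D)) / (2a) = (0.03 +/- 1.510265) / (-1.14).
    z_1 = (0.03 + 1.510265) / (-1.14) = -1.3511,   |z_1| = 1.3511.
    z_2 = (0.03 - 1.510265) / (-1.14) = 1.2985,   |z_2| = 1.2985.
Moduli of all roots: 2.5000, 1.3511, 1.2985.
All moduli strictly greater than 1? Yes.
Verdict: Stationary.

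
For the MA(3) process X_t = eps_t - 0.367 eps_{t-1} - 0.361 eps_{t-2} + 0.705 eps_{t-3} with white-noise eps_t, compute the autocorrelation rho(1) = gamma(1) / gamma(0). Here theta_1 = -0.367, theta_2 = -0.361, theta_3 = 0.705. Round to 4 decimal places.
\rho(1) = -0.2775

For an MA(q) process with theta_0 = 1, the autocovariance is
  gamma(k) = sigma^2 * sum_{i=0..q-k} theta_i * theta_{i+k},
and rho(k) = gamma(k) / gamma(0). Sigma^2 cancels.
  numerator   = (1)*(-0.367) + (-0.367)*(-0.361) + (-0.361)*(0.705) = -0.489018.
  denominator = (1)^2 + (-0.367)^2 + (-0.361)^2 + (0.705)^2 = 1.762035.
  rho(1) = -0.489018 / 1.762035 = -0.2775.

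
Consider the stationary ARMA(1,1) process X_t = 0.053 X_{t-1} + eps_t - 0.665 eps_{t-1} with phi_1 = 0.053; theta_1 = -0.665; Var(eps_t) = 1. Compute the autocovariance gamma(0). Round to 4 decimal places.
\gamma(0) = 1.3756

Multiply the model equation by X_{t-k} and take expectations. With theta_0 = psi_0 = 1 and psi_j the MA(infinity) weights, this gives
  gamma(k) - sum_i phi_i gamma(k-i) = c_k,
  c_k = sigma^2 * sum_{j=k..q} theta_j psi_{j-k}   (c_k = 0 for k > q),
using gamma(-m) = gamma(m).
psi-weights needed (psi_j = theta_j + sum_i phi_i psi_{j-i}):
  psi_1 = theta_1 + phi_1 = -0.665 + (0.053) = -0.612
Right-hand sides:
  c_0 = sigma^2 (1 + theta_1 psi_1) = 1 * (1 + (-0.665)(-0.612)) = 1 * 1.40698 = 1.40698
  c_1 = sigma^2 theta_1 = 1 * (-0.665) = -0.665
  c_2 = 0
Equations for k = 0 and k = 1 (AR order 1):
  gamma(0) = phi_1 gamma(1) + c_0
  gamma(1) = phi_1 gamma(0) + c_1
Substituting the second into the first: gamma(0) (1 - phi_1^2) = c_0 + phi_1 c_1, so
  gamma(0) = (c_0 + phi_1 c_1) / (1 - phi_1^2) = (1.40698 + (0.053)(-0.665)) / (1 - (0.053)^2) = 1.371735 / 0.997191 = 1.375599.
Therefore gamma(0) = 1.3756 (to 4 decimal places).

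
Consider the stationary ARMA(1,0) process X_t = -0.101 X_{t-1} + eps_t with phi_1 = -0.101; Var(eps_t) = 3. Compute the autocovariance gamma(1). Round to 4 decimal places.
\gamma(1) = -0.3061

Multiply the model equation by X_{t-k} and take expectations. With theta_0 = psi_0 = 1 and psi_j the MA(infinity) weights, this gives
  gamma(k) - sum_i phi_i gamma(k-i) = c_k,
  c_k = sigma^2 * sum_{j=k..q} theta_j psi_{j-k}   (c_k = 0 for k > q),
using gamma(-m) = gamma(m).
Pure AR (q = 0): c_0 = sigma^2 = 3, c_k = 0 for k >= 1.
Equations for k = 0 and k = 1 (AR order 1):
  gamma(0) = phi_1 gamma(1) + c_0
  gamma(1) = phi_1 gamma(0) + c_1
Substituting the second into the first: gamma(0) (1 - phi_1^2) = c_0 + phi_1 c_1, so
  gamma(0) = c_0 / (1 - phi_1^2) = 3 / (1 - (-0.101)^2) = 3 / 0.989799 = 3.030918.
  gamma(1) = phi_1 gamma(0) = (-0.101)(3.030918) = -0.306123.
Therefore gamma(1) = -0.3061 (to 4 decimal places).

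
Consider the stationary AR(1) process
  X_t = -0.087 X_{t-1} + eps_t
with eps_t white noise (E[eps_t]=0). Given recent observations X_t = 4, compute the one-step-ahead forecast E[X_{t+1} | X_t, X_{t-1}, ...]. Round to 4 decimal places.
E[X_{t+1} \mid \mathcal F_t] = -0.3480

For an AR(p) model X_t = c + sum_i phi_i X_{t-i} + eps_t, the
one-step-ahead conditional mean is
  E[X_{t+1} | X_t, ...] = c + sum_i phi_i X_{t+1-i}.
Substitute known values:
  E[X_{t+1} | ...] = (-0.087) * (4)
                   = -0.3480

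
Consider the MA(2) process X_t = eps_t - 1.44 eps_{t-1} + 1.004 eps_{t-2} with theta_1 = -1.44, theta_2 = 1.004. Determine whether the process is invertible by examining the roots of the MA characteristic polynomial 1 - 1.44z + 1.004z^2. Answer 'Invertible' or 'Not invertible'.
\text{Not invertible}

The MA(q) characteristic polynomial is P(z) = 1 - 1.44z + 1.004z^2.
Invertibility requires all roots to lie outside the unit circle, i.e. |z| > 1 for every root.
Set 1 + (-1.44) z + (1.004) z^2 = 0, i.e. a z^2 + b z + c = 0 with a = 1.004, b = -1.44, c = 1.
Discriminant D = b^2 - 4ac = (-1.44)^2 - 4*(1.004)*1 = 2.0736 - (4.016) = -1.9424.
D < 0, so the roots are the complex-conjugate pair z = (-b +/- i sqrt(-D)) / (2a) = 0.7171 +/- 0.6941i.
For a conjugate pair |z|^2 = z * conj(z) = (product of roots) = c/a = 1/(1.004) = 0.996016, so |z| = sqrt(0.996016) = 0.998 for both roots.
Moduli of all roots: 0.9980, 0.9980.
All moduli strictly greater than 1? No.
Verdict: Not invertible.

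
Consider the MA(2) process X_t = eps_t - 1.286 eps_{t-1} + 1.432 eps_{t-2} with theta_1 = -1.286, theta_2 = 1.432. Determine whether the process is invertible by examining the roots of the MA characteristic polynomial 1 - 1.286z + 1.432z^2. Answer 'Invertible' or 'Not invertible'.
\text{Not invertible}

The MA(q) characteristic polynomial is P(z) = 1 - 1.286z + 1.432z^2.
Invertibility requires all roots to lie outside the unit circle, i.e. |z| > 1 for every root.
Set 1 + (-1.286) z + (1.432) z^2 = 0, i.e. a z^2 + b z + c = 0 with a = 1.432, b = -1.286, c = 1.
Discriminant D = b^2 - 4ac = (-1.286)^2 - 4*(1.432)*1 = 1.653796 - (5.728) = -4.074204.
D < 0, so the roots are the complex-conjugate pair z = (-b +/- i sqrt(-D)) / (2a) = 0.449 +/- 0.7048i.
For a conjugate pair |z|^2 = z * conj(z) = (product of roots) = c/a = 1/(1.432) = 0.698324, so |z| = sqrt(0.698324) = 0.8357 for both roots.
Moduli of all roots: 0.8357, 0.8357.
All moduli strictly greater than 1? No.
Verdict: Not invertible.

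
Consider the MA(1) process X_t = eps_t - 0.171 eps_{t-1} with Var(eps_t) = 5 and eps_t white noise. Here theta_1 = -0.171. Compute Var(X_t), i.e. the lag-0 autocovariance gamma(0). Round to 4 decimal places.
\gamma(0) = 5.1462

For an MA(q) process X_t = eps_t + sum_i theta_i eps_{t-i} with
Var(eps_t) = sigma^2, the variance is
  gamma(0) = sigma^2 * (1 + sum_i theta_i^2).
  sum_i theta_i^2 = (-0.171)^2 = 0.029241.
  gamma(0) = 5 * (1 + 0.029241) = 5 * 1.029241 = 5.146205, which rounds to 5.1462.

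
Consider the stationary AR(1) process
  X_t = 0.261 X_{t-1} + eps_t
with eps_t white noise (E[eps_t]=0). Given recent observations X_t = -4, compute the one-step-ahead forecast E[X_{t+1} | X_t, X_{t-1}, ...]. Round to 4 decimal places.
E[X_{t+1} \mid \mathcal F_t] = -1.0440

For an AR(p) model X_t = c + sum_i phi_i X_{t-i} + eps_t, the
one-step-ahead conditional mean is
  E[X_{t+1} | X_t, ...] = c + sum_i phi_i X_{t+1-i}.
Substitute known values:
  E[X_{t+1} | ...] = (0.261) * (-4)
                   = -1.0440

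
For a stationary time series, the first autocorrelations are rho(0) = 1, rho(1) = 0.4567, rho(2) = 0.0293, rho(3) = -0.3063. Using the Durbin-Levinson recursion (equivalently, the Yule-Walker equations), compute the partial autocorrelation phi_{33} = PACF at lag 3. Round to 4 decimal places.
\phi_{33} = -0.2920

The PACF at lag k is phi_{kk}, the last component of the solution
to the Yule-Walker system G_k phi = r_k where
  (G_k)_{ij} = rho(|i - j|), (r_k)_i = rho(i), i,j = 1..k.
Equivalently, Durbin-Levinson gives phi_{kk} iteratively:
  phi_{11} = rho(1)
  phi_{kk} = [rho(k) - sum_{j=1..k-1} phi_{k-1,j} rho(k-j)]
            / [1 - sum_{j=1..k-1} phi_{k-1,j} rho(j)],
  phi_{k,j} = phi_{k-1,j} - phi_{kk} phi_{k-1,k-j},  j = 1..k-1.
Step k = 1:
  phi_11 = rho(1) = 0.4567.
Step k = 2:
  phi_22 = [rho(2) - phi_11 rho(1)] / [1 - phi_11 rho(1)] = [0.0293 - (0.4567)(0.4567)] / [1 - (0.4567)(0.4567)]
         = -0.17927489 / 0.79142511 = -0.226522.
  Update: phi_21 = phi_11 - phi_22 phi_11 = 0.4567 - (-0.226522)(0.4567) = 0.560152.
Step k = 3:
  phi_33 = [rho(3) - phi_21 rho(2) - phi_22 rho(1)] / [1 - phi_21 rho(1) - phi_22 rho(2)]
    numerator   = -0.3063 - (0.560152)(0.0293) - (-0.226522)(0.4567) = -0.21926005
    denominator = 1 - (0.560152)(0.4567) - (-0.226522)(0.0293) = 0.75081547
  phi_33 = -0.21926005 / 0.75081547 = -0.292.
Therefore phi_{33} = -0.2920.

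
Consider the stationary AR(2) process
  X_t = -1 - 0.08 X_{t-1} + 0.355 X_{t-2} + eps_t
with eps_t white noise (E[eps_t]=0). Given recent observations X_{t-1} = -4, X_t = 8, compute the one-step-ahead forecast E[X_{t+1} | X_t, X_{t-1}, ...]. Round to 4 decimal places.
E[X_{t+1} \mid \mathcal F_t] = -3.0600

For an AR(p) model X_t = c + sum_i phi_i X_{t-i} + eps_t, the
one-step-ahead conditional mean is
  E[X_{t+1} | X_t, ...] = c + sum_i phi_i X_{t+1-i}.
Substitute known values:
  E[X_{t+1} | ...] = -1 + (-0.08) * (8) + (0.355) * (-4)
                   = -3.0600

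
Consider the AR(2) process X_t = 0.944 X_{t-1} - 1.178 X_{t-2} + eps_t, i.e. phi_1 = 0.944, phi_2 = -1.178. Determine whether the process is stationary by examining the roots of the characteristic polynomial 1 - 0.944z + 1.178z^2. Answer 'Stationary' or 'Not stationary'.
\text{Not stationary}

The AR(p) characteristic polynomial is P(z) = 1 - 0.944z + 1.178z^2.
Stationarity requires all roots to lie outside the unit circle, i.e. |z| > 1 for every root.
Set 1 + (-0.944) z + (1.178) z^2 = 0, i.e. a z^2 + b z + c = 0 with a = 1.178, b = -0.944, c = 1.
Discriminant D = b^2 - 4ac = (-0.944)^2 - 4*(1.178)*1 = 0.891136 - (4.712) = -3.820864.
D < 0, so the roots are the complex-conjugate pair z = (-b +/- i sqrt(-D)) / (2a) = 0.4007 +/- 0.8297i.
For a conjugate pair |z|^2 = z * conj(z) = (product of roots) = c/a = 1/(1.178) = 0.848896, so |z| = sqrt(0.848896) = 0.9214 for both roots.
Moduli of all roots: 0.9214, 0.9214.
All moduli strictly greater than 1? No.
Verdict: Not stationary.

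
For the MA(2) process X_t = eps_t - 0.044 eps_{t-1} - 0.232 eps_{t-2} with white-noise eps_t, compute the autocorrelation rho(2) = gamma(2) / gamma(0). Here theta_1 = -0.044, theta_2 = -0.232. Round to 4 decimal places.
\rho(2) = -0.2197

For an MA(q) process with theta_0 = 1, the autocovariance is
  gamma(k) = sigma^2 * sum_{i=0..q-k} theta_i * theta_{i+k},
and rho(k) = gamma(k) / gamma(0). Sigma^2 cancels.
  numerator   = (1)*(-0.232) = -0.232.
  denominator = (1)^2 + (-0.044)^2 + (-0.232)^2 = 1.05576.
  rho(2) = -0.232 / 1.05576 = -0.2197.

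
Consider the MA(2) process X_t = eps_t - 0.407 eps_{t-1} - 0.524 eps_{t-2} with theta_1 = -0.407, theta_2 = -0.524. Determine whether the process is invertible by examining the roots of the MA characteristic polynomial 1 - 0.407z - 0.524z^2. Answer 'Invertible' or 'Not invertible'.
\text{Invertible}

The MA(q) characteristic polynomial is P(z) = 1 - 0.407z - 0.524z^2.
Invertibility requires all roots to lie outside the unit circle, i.e. |z| > 1 for every root.
Set 1 + (-0.407) z + (-0.524) z^2 = 0, i.e. a z^2 + b z + c = 0 with a = -0.524, b = -0.407, c = 1.
Discriminant D = b^2 - 4ac = (-0.407)^2 - 4*(-0.524)*1 = 0.165649 - (-2.096) = 2.261649.
D >= 0, so the roots are real: z = (-b +/- sqrt(D)) / (2a) = (0.407 +/- 1.503878) / (-1.048).
  z_1 = (0.407 + 1.503878) / (-1.048) = -1.8234,   |z_1| = 1.8234.
  z_2 = (0.407 - 1.503878) / (-1.048) = 1.0466,   |z_2| = 1.0466.
Moduli of all roots: 1.8234, 1.0466.
All moduli strictly greater than 1? Yes.
Verdict: Invertible.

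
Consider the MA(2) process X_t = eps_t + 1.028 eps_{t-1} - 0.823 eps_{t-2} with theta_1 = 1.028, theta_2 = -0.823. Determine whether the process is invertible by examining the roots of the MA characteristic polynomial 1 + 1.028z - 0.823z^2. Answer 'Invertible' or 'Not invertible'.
\text{Not invertible}

The MA(q) characteristic polynomial is P(z) = 1 + 1.028z - 0.823z^2.
Invertibility requires all roots to lie outside the unit circle, i.e. |z| > 1 for every root.
Set 1 + (1.028) z + (-0.823) z^2 = 0, i.e. a z^2 + b z + c = 0 with a = -0.823, b = 1.028, c = 1.
Discriminant D = b^2 - 4ac = (1.028)^2 - 4*(-0.823)*1 = 1.056784 - (-3.292) = 4.348784.
D >= 0, so the roots are real: z = (-b +/- sqrt(D)) / (2a) = (-1.028 +/- 2.085374) / (-1.646).
  z_1 = (-1.028 + 2.085374) / (-1.646) = -0.6424,   |z_1| = 0.6424.
  z_2 = (-1.028 - 2.085374) / (-1.646) = 1.8915,   |z_2| = 1.8915.
Moduli of all roots: 0.6424, 1.8915.
All moduli strictly greater than 1? No.
Verdict: Not invertible.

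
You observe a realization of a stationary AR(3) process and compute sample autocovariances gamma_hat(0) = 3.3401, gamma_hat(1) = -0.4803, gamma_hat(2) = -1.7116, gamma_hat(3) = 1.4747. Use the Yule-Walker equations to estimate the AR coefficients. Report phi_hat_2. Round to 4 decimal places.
\hat\phi_{2} = -0.4640

The Yule-Walker equations for an AR(p) process read, in matrix form,
  Gamma_p phi = r_p,   with   (Gamma_p)_{ij} = gamma(|i - j|),
                       (r_p)_i = gamma(i),   i,j = 1..p.
Substitute the sample gammas (Toeplitz matrix and right-hand side of size 3):
  Gamma_p = [[3.3401, -0.4803, -1.7116], [-0.4803, 3.3401, -0.4803], [-1.7116, -0.4803, 3.3401]]
  r_p     = [-0.4803, -1.7116, 1.4747]
Written out (R1..R3):
  (R1) 3.3401 phi_1 - 0.4803 phi_2 - 1.7116 phi_3 = -0.4803
  (R2) -0.4803 phi_1 + 3.3401 phi_2 - 0.4803 phi_3 = -1.7116
  (R3) -1.7116 phi_1 - 0.4803 phi_2 + 3.3401 phi_3 = 1.4747
Gaussian elimination:
  R2 <- R2 - (-0.4803/3.3401) R1 = R2 - (-0.143798) R1:  3.271034 phi_2 - 0.726425 phi_3 = -1.780666
  R3 <- R3 - (-1.7116/3.3401) R1 = R3 - (-0.51244) R1:  -0.726425 phi_2 + 2.463008 phi_3 = 1.228575
  R3 <- R3 - (-0.726425/3.271034) R2 = R3 - (-0.222078) R2:  2.301685 phi_3 = 0.833128
Back-substitution:
  phi_hat_3 = 0.833128 / 2.301685 = 0.361964
  phi_hat_2 = (-1.780666 - (-0.726425)(0.361964)) / 3.271034 = -0.46399
  phi_hat_1 = (-0.4803 - (-0.4803)(-0.46399) - (-1.7116)(0.361964)) / 3.3401 = -0.025034
So phi_hat = [-0.0250, -0.4640, 0.3620].
Therefore phi_hat_2 = -0.4640.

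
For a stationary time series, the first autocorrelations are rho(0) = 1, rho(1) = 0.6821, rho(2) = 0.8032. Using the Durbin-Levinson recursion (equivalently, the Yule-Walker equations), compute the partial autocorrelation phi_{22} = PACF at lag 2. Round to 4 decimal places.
\phi_{22} = 0.6320

The PACF at lag k is phi_{kk}, the last component of the solution
to the Yule-Walker system G_k phi = r_k where
  (G_k)_{ij} = rho(|i - j|), (r_k)_i = rho(i), i,j = 1..k.
Equivalently, Durbin-Levinson gives phi_{kk} iteratively:
  phi_{11} = rho(1)
  phi_{kk} = [rho(k) - sum_{j=1..k-1} phi_{k-1,j} rho(k-j)]
            / [1 - sum_{j=1..k-1} phi_{k-1,j} rho(j)],
  phi_{k,j} = phi_{k-1,j} - phi_{kk} phi_{k-1,k-j},  j = 1..k-1.
Step k = 1:
  phi_11 = rho(1) = 0.6821.
Step k = 2:
  phi_22 = [rho(2) - phi_11 rho(1)] / [1 - phi_11 rho(1)] = [0.8032 - (0.6821)(0.6821)] / [1 - (0.6821)(0.6821)]
         = 0.33793959 / 0.53473959 = 0.632.
Therefore phi_{22} = 0.6320.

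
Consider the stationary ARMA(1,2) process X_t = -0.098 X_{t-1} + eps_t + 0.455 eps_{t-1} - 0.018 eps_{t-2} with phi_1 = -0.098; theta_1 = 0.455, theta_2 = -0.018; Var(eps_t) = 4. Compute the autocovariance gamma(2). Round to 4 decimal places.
\gamma(2) = -0.2044

Multiply the model equation by X_{t-k} and take expectations. With theta_0 = psi_0 = 1 and psi_j the MA(infinity) weights, this gives
  gamma(k) - sum_i phi_i gamma(k-i) = c_k,
  c_k = sigma^2 * sum_{j=k..q} theta_j psi_{j-k}   (c_k = 0 for k > q),
using gamma(-m) = gamma(m).
psi-weights needed (psi_j = theta_j + sum_i phi_i psi_{j-i}):
  psi_1 = theta_1 + phi_1 = 0.455 + (-0.098) = 0.357
  psi_2 = theta_2 + phi_1 psi_1 = -0.018 + (-0.098)(0.357) = -0.052986
Right-hand sides:
  c_0 = sigma^2 (1 + theta_1 psi_1 + theta_2 psi_2) = 4 * (1 + (0.455)(0.357) + (-0.018)(-0.052986)) = 4 * 1.163389 = 4.653555
  c_1 = sigma^2 (theta_1 + theta_2 psi_1) = 4 * (0.455 + (-0.018)(0.357)) = 1.794296
  c_2 = sigma^2 theta_2 = 4 * (-0.018) = -0.072
Equations for k = 0 and k = 1 (AR order 1):
  gamma(0) = phi_1 gamma(1) + c_0
  gamma(1) = phi_1 gamma(0) + c_1
Substituting the second into the first: gamma(0) (1 - phi_1^2) = c_0 + phi_1 c_1, so
  gamma(0) = (c_0 + phi_1 c_1) / (1 - phi_1^2) = (4.653555 + (-0.098)(1.794296)) / (1 - (-0.098)^2) = 4.477714 / 0.990396 = 4.521135.
  gamma(1) = phi_1 gamma(0) + c_1 = (-0.098)(4.521135) + (1.794296) = 1.351225.
For k = 2: gamma(2) = phi_1 gamma(1) + c_2
  = (-0.098)(1.351225) + (-0.072) = -0.20442.
Therefore gamma(2) = -0.2044 (to 4 decimal places).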